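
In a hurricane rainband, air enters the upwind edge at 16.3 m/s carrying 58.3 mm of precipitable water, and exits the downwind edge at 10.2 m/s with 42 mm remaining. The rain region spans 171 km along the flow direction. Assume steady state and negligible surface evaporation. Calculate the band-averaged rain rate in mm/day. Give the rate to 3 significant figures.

R ≈ 264 mm/day

Column moisture flux per unit crosswind length is F = V × PW.
Inflow: F_in = 16.3 × 58.3 = 950.29 mm·m/s
Outflow: F_out = 10.2 × 42 = 428.4 mm·m/s
Steady-state rate R = (F_in − F_out)/L = (950.29 − 428.4) / 171000 m = 3.052e-03 mm/s.
R = 3.052e-03 × 3600 × 24 = 264 mm/day.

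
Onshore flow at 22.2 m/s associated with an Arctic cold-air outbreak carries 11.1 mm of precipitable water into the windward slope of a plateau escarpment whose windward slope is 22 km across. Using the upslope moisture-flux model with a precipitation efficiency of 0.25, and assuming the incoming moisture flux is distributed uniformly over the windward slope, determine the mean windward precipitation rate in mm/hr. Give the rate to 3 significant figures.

Incoming column moisture flux per unit ridge length: F = V × PW = 22.2 × 11.1 = 246.42 mm·m/s.
Spread over the 22 km slope with efficiency ε = 0.25: R = ε·F/W = 0.25 × 246.42 / 22000 m = 2.800e-03 mm/s.
R = 2.800e-03 × 3600 = 10.1 mm/hr.

R ≈ 10.1 mm/hr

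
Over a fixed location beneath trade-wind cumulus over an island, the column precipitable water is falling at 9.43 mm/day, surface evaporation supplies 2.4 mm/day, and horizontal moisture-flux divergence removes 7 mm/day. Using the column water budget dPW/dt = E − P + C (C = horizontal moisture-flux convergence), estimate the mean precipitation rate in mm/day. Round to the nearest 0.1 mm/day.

P ≈ 4.8 mm/day

dPW/dt = -9.43 mm/day.
P = E + C − dPW/dt = 2.4 + (-7) − (-9.43) = 4.8 mm/day.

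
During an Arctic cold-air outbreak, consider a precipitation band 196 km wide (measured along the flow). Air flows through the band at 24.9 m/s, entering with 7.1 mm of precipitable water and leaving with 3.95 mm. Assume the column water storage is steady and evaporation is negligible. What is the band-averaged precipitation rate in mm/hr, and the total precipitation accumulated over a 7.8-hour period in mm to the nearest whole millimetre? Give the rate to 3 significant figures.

Column moisture flux per unit crosswind length is F = V × PW.
Inflow: F_in = 24.9 × 7.1 = 176.79 mm·m/s
Outflow: F_out = 24.9 × 3.95 = 98.355 mm·m/s
Steady-state rate R = (F_in − F_out)/L = (176.79 − 98.355) / 196000 m = 4.002e-04 mm/s.
R = 4.002e-04 × 3600 = 1.44 mm/hr.
Over 7.8 h: total = 1.44 × 7.8 = 11.232 ≈ 11 mm.

R ≈ 1.44 mm/hr; total ≈ 11 mm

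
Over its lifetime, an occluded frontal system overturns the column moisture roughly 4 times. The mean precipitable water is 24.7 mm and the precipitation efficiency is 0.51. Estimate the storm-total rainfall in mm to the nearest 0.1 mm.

Each cycle deposits ε × PW = 0.51 × 24.7 = 12.597 mm.
Over 4 cycles: 4 × 12.597 = 50.4 mm.

rainfall ≈ 50.4 mm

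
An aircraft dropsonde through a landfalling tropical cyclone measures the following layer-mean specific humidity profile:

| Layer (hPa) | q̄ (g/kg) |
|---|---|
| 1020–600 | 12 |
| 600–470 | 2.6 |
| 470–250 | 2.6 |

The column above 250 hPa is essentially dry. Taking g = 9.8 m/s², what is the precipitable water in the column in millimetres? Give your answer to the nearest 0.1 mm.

Precipitable water is the column-integrated vapour mass per unit area: PW = (1/g) Σ q̄ Δp, with q in kg/kg and Δp in Pa (1 kg/m² of water = 1 mm).
Layer 1020–600 hPa: Δp = 420 hPa = 42000 Pa, q̄ = 0.012 kg/kg → 0.012 × 42000 / 9.8 = 51.43 mm
Layer 600–470 hPa: Δp = 130 hPa = 13000 Pa, q̄ = 0.0026 kg/kg → 0.0026 × 13000 / 9.8 = 3.45 mm
Layer 470–250 hPa: Δp = 220 hPa = 22000 Pa, q̄ = 0.0026 kg/kg → 0.0026 × 22000 / 9.8 = 5.84 mm
PW = 51.43 + 3.45 + 5.84 = 60.72 ≈ 60.7 mm.

PW ≈ 60.7 mm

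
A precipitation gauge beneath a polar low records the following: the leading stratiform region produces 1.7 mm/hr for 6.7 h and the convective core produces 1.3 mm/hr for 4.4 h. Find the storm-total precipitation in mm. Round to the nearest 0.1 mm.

Total = Σ Rᵢ Δtᵢ = 1.7 × 6.7 + 1.3 × 4.4
      = 11.39 + 5.72 = 17.1 mm.

total ≈ 17.1 mm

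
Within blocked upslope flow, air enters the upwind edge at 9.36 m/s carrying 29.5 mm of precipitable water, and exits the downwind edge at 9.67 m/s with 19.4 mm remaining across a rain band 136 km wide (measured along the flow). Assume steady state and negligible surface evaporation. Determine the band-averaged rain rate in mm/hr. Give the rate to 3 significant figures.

Column moisture flux per unit crosswind length is F = V × PW.
Inflow: F_in = 9.36 × 29.5 = 276.12 mm·m/s
Outflow: F_out = 9.67 × 19.4 = 187.598 mm·m/s
Steady-state rate R = (F_in − F_out)/L = (276.12 − 187.598) / 136000 m = 6.509e-04 mm/s.
R = 6.509e-04 × 3600 = 2.34 mm/hr.

R ≈ 2.34 mm/hr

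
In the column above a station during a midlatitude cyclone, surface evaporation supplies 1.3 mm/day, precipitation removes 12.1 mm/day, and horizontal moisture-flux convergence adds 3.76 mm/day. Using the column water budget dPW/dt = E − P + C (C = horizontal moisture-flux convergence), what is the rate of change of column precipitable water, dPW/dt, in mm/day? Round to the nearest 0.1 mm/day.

dPW/dt ≈ -7.0 mm/day

dPW/dt = E − P + C = 1.3 − 12.1 + (3.76) = -7.0 mm/day.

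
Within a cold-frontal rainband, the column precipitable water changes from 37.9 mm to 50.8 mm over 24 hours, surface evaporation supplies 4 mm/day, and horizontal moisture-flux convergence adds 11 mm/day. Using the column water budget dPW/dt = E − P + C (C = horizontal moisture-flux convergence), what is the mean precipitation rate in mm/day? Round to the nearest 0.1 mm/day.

dPW/dt = (50.8 − 37.9) mm / (24/24 day) = +12.900 mm/day.
P = E + C − dPW/dt = 4 + (11) − (+12.900) = 2.1 mm/day.

P ≈ 2.1 mm/day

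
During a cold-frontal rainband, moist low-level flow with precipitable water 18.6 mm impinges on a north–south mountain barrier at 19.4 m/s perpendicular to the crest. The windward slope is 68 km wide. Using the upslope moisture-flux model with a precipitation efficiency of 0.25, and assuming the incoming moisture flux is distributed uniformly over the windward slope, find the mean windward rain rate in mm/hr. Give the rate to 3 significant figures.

R ≈ 4.78 mm/hr

Incoming column moisture flux per unit ridge length: F = V × PW = 19.4 × 18.6 = 360.84 mm·m/s.
Spread over the 68 km slope with efficiency ε = 0.25: R = ε·F/W = 0.25 × 360.84 / 68000 m = 1.327e-03 mm/s.
R = 1.327e-03 × 3600 = 4.78 mm/hr.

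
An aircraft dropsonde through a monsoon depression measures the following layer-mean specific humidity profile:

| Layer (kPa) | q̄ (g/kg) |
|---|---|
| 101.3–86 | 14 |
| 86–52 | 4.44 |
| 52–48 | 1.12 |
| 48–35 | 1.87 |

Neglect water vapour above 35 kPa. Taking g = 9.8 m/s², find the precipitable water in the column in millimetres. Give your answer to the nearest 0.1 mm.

Precipitable water is the column-integrated vapour mass per unit area: PW = (1/g) Σ q̄ Δp, with q in kg/kg and Δp in Pa (1 kg/m² of water = 1 mm).
Layer 101.3–86 kPa: Δp = 153 hPa = 15300 Pa, q̄ = 0.014 kg/kg → 0.014 × 15300 / 9.8 = 21.86 mm
Layer 86–52 kPa: Δp = 340 hPa = 34000 Pa, q̄ = 0.00444 kg/kg → 0.00444 × 34000 / 9.8 = 15.40 mm
Layer 52–48 kPa: Δp = 40 hPa = 4000 Pa, q̄ = 0.00112 kg/kg → 0.00112 × 4000 / 9.8 = 0.46 mm
Layer 48–35 kPa: Δp = 130 hPa = 13000 Pa, q̄ = 0.00187 kg/kg → 0.00187 × 13000 / 9.8 = 2.48 mm
PW = 21.86 + 15.40 + 0.46 + 2.48 = 40.20 ≈ 40.2 mm.

PW ≈ 40.2 mm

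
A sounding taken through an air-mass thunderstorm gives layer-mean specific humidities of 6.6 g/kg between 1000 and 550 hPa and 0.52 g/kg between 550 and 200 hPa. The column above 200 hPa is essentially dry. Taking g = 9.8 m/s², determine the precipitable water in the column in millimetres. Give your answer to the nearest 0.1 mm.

PW ≈ 32.2 mm

Precipitable water is the column-integrated vapour mass per unit area: PW = (1/g) Σ q̄ Δp, with q in kg/kg and Δp in Pa (1 kg/m² of water = 1 mm).
Layer 1000–550 hPa: Δp = 450 hPa = 45000 Pa, q̄ = 0.0066 kg/kg → 0.0066 × 45000 / 9.8 = 30.31 mm
Layer 550–200 hPa: Δp = 350 hPa = 35000 Pa, q̄ = 0.00052 kg/kg → 0.00052 × 35000 / 9.8 = 1.86 mm
PW = 30.31 + 1.86 = 32.17 ≈ 32.2 mm.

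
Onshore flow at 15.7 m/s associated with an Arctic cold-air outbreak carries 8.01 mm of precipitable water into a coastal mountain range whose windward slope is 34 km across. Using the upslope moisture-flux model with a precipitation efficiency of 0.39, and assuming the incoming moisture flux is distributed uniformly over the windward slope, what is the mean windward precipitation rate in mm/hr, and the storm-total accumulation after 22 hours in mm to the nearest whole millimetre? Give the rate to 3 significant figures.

R ≈ 5.19 mm/hr; total ≈ 114 mm

Incoming column moisture flux per unit ridge length: F = V × PW = 15.7 × 8.01 = 125.757 mm·m/s.
Spread over the 34 km slope with efficiency ε = 0.39: R = ε·F/W = 0.39 × 125.757 / 34000 m = 1.443e-03 mm/s.
R = 1.443e-03 × 3600 = 5.19 mm/hr.
Over 22 h: total = 5.19 × 22 = 114.18 ≈ 114 mm.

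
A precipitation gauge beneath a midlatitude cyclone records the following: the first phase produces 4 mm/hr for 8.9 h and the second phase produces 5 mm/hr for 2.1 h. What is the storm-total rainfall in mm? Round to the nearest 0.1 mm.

total ≈ 46.1 mm

Total = Σ Rᵢ Δtᵢ = 4 × 8.9 + 5 × 2.1
      = 35.6 + 10.5 = 46.1 mm.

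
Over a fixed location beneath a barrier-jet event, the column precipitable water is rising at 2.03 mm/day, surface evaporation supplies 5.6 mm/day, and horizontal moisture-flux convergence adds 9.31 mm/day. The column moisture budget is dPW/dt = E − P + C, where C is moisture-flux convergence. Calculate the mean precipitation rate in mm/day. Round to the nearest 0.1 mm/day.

P ≈ 12.9 mm/day

dPW/dt = +2.03 mm/day.
P = E + C − dPW/dt = 5.6 + (9.31) − (+2.03) = 12.9 mm/day.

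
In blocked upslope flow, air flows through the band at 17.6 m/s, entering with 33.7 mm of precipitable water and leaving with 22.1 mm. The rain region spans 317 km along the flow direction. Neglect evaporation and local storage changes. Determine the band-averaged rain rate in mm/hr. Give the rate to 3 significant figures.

Column moisture flux per unit crosswind length is F = V × PW.
Inflow: F_in = 17.6 × 33.7 = 593.12 mm·m/s
Outflow: F_out = 17.6 × 22.1 = 388.96 mm·m/s
Steady-state rate R = (F_in − F_out)/L = (593.12 − 388.96) / 317000 m = 6.440e-04 mm/s.
R = 6.440e-04 × 3600 = 2.32 mm/hr.

R ≈ 2.32 mm/hr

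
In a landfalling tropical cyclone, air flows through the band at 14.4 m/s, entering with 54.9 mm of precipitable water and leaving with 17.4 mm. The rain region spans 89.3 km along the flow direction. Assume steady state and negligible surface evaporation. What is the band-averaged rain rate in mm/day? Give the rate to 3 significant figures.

R ≈ 522 mm/day

Column moisture flux per unit crosswind length is F = V × PW.
Inflow: F_in = 14.4 × 54.9 = 790.56 mm·m/s
Outflow: F_out = 14.4 × 17.4 = 250.56 mm·m/s
Steady-state rate R = (F_in − F_out)/L = (790.56 − 250.56) / 89300 m = 6.047e-03 mm/s.
R = 6.047e-03 × 3600 × 24 = 522 mm/day.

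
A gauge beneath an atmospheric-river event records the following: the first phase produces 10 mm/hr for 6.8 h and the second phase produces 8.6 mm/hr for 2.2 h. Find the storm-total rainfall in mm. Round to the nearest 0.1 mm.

Total = Σ Rᵢ Δtᵢ = 10 × 6.8 + 8.6 × 2.2
      = 68 + 18.92 = 86.9 mm.

total ≈ 86.9 mm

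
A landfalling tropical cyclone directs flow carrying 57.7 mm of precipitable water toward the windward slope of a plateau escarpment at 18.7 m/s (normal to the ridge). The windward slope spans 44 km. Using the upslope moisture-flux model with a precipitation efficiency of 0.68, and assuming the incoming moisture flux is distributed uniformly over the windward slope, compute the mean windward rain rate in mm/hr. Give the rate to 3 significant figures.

R ≈ 60.0 mm/hr

Incoming column moisture flux per unit ridge length: F = V × PW = 18.7 × 57.7 = 1078.99 mm·m/s.
Spread over the 44 km slope with efficiency ε = 0.68: R = ε·F/W = 0.68 × 1078.99 / 44000 m = 1.668e-02 mm/s.
R = 1.668e-02 × 3600 = 60.0 mm/hr.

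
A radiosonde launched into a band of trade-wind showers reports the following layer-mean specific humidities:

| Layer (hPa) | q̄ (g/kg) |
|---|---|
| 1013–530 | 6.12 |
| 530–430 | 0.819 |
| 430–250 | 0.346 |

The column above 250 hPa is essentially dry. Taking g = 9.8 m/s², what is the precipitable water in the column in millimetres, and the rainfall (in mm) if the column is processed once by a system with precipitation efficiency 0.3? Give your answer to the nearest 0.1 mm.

PW ≈ 31.6 mm; rainfall ≈ 9.5 mm

Precipitable water is the column-integrated vapour mass per unit area: PW = (1/g) Σ q̄ Δp, with q in kg/kg and Δp in Pa (1 kg/m² of water = 1 mm).
Layer 1013–530 hPa: Δp = 483 hPa = 48300 Pa, q̄ = 0.00612 kg/kg → 0.00612 × 48300 / 9.8 = 30.16 mm
Layer 530–430 hPa: Δp = 100 hPa = 10000 Pa, q̄ = 0.000819 kg/kg → 0.000819 × 10000 / 9.8 = 0.84 mm
Layer 430–250 hPa: Δp = 180 hPa = 18000 Pa, q̄ = 0.000346 kg/kg → 0.000346 × 18000 / 9.8 = 0.64 mm
PW = 30.16 + 0.84 + 0.64 = 31.64 ≈ 31.6 mm.
Rainfall = ε × PW = 0.3 × 31.6 = 9.5 mm.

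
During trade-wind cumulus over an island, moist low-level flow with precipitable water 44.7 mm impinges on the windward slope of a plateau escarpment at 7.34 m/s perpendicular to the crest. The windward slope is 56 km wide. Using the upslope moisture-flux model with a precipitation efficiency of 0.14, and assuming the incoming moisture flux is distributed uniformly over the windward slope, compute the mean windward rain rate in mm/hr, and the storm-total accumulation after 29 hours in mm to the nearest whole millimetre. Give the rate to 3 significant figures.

Incoming column moisture flux per unit ridge length: F = V × PW = 7.34 × 44.7 = 328.098 mm·m/s.
Spread over the 56 km slope with efficiency ε = 0.14: R = ε·F/W = 0.14 × 328.098 / 56000 m = 8.202e-04 mm/s.
R = 8.202e-04 × 3600 = 2.95 mm/hr.
Over 29 h: total = 2.95 × 29 = 85.55 ≈ 86 mm.

R ≈ 2.95 mm/hr; total ≈ 86 mm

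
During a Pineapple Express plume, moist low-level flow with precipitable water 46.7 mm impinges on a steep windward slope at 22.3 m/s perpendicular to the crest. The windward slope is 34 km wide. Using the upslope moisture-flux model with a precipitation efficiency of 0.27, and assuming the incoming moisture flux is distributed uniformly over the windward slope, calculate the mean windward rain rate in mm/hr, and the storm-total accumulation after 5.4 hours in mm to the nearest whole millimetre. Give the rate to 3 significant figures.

R ≈ 29.8 mm/hr; total ≈ 161 mm

Incoming column moisture flux per unit ridge length: F = V × PW = 22.3 × 46.7 = 1041.41 mm·m/s.
Spread over the 34 km slope with efficiency ε = 0.27: R = ε·F/W = 0.27 × 1041.41 / 34000 m = 8.270e-03 mm/s.
R = 8.270e-03 × 3600 = 29.8 mm/hr.
Over 5.4 h: total = 29.8 × 5.4 = 160.92 ≈ 161 mm.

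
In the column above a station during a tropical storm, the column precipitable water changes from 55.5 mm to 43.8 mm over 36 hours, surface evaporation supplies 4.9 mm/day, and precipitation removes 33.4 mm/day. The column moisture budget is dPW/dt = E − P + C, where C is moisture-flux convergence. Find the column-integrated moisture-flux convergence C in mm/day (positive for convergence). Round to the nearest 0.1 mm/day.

dPW/dt = (43.8 − 55.5) mm / (36/24 day) = -7.800 mm/day.
C = dPW/dt − E + P = (-7.800) − 4.9 + 33.4 = 20.7 mm/day.

C ≈ 20.7 mm/day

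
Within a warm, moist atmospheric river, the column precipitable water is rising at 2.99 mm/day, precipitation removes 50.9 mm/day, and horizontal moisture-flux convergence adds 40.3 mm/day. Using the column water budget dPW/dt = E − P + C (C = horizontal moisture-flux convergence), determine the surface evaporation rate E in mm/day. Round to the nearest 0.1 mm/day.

dPW/dt = +2.99 mm/day.
E = dPW/dt + P − C = (+2.99) + 50.9 − (40.3) = 13.6 mm/day.

E ≈ 13.6 mm/day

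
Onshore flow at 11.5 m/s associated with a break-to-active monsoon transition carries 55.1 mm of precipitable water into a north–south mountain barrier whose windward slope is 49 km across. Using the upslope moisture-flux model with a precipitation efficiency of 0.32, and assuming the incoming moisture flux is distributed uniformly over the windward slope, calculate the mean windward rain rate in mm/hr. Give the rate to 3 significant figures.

Incoming column moisture flux per unit ridge length: F = V × PW = 11.5 × 55.1 = 633.65 mm·m/s.
Spread over the 49 km slope with efficiency ε = 0.32: R = ε·F/W = 0.32 × 633.65 / 49000 m = 4.138e-03 mm/s.
R = 4.138e-03 × 3600 = 14.9 mm/hr.

R ≈ 14.9 mm/hr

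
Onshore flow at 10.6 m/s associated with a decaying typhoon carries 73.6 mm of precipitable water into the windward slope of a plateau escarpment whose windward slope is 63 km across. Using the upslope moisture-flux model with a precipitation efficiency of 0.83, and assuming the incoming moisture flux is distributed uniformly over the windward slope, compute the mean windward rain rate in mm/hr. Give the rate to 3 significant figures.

R ≈ 37.0 mm/hr

Incoming column moisture flux per unit ridge length: F = V × PW = 10.6 × 73.6 = 780.16 mm·m/s.
Spread over the 63 km slope with efficiency ε = 0.83: R = ε·F/W = 0.83 × 780.16 / 63000 m = 1.028e-02 mm/s.
R = 1.028e-02 × 3600 = 37.0 mm/hr.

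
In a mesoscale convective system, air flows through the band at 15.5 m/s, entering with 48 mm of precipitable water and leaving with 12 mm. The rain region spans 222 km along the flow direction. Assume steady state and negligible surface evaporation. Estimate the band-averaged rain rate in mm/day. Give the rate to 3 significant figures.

R ≈ 217 mm/day

Column moisture flux per unit crosswind length is F = V × PW.
Inflow: F_in = 15.5 × 48 = 744 mm·m/s
Outflow: F_out = 15.5 × 12 = 186 mm·m/s
Steady-state rate R = (F_in − F_out)/L = (744 − 186) / 222000 m = 2.514e-03 mm/s.
R = 2.514e-03 × 3600 × 24 = 217 mm/day.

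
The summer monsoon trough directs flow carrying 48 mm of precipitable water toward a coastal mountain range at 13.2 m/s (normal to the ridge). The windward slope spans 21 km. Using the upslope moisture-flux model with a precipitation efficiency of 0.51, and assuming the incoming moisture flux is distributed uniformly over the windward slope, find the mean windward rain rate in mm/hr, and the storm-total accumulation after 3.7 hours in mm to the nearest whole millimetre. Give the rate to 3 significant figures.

Incoming column moisture flux per unit ridge length: F = V × PW = 13.2 × 48 = 633.6 mm·m/s.
Spread over the 21 km slope with efficiency ε = 0.51: R = ε·F/W = 0.51 × 633.6 / 21000 m = 1.539e-02 mm/s.
R = 1.539e-02 × 3600 = 55.4 mm/hr.
Over 3.7 h: total = 55.4 × 3.7 = 204.98 ≈ 205 mm.

R ≈ 55.4 mm/hr; total ≈ 205 mm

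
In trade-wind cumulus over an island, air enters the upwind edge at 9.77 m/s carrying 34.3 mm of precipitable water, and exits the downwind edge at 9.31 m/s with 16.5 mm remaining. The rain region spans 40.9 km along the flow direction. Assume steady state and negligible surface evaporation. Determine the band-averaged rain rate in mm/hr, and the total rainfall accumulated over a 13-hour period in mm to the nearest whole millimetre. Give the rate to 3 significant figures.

Column moisture flux per unit crosswind length is F = V × PW.
Inflow: F_in = 9.77 × 34.3 = 335.111 mm·m/s
Outflow: F_out = 9.31 × 16.5 = 153.615 mm·m/s
Steady-state rate R = (F_in − F_out)/L = (335.111 − 153.615) / 40900 m = 4.438e-03 mm/s.
R = 4.438e-03 × 3600 = 16.0 mm/hr.
Over 13 h: total = 16.0 × 13 = 208 mm.

R ≈ 16.0 mm/hr; total ≈ 208 mm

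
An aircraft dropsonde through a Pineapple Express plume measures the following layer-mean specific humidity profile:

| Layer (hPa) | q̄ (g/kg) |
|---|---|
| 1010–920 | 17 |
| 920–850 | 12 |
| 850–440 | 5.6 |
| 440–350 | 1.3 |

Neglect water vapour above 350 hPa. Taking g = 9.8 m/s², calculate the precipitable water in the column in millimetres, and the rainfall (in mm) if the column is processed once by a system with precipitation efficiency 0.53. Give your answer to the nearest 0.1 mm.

Precipitable water is the column-integrated vapour mass per unit area: PW = (1/g) Σ q̄ Δp, with q in kg/kg and Δp in Pa (1 kg/m² of water = 1 mm).
Layer 1010–920 hPa: Δp = 90 hPa = 9000 Pa, q̄ = 0.017 kg/kg → 0.017 × 9000 / 9.8 = 15.61 mm
Layer 920–850 hPa: Δp = 70 hPa = 7000 Pa, q̄ = 0.012 kg/kg → 0.012 × 7000 / 9.8 = 8.57 mm
Layer 850–440 hPa: Δp = 410 hPa = 41000 Pa, q̄ = 0.0056 kg/kg → 0.0056 × 41000 / 9.8 = 23.43 mm
Layer 440–350 hPa: Δp = 90 hPa = 9000 Pa, q̄ = 0.0013 kg/kg → 0.0013 × 9000 / 9.8 = 1.19 mm
PW = 15.61 + 8.57 + 23.43 + 1.19 = 48.80 ≈ 48.8 mm.
Rainfall = ε × PW = 0.53 × 48.8 = 25.9 mm.

PW ≈ 48.8 mm; rainfall ≈ 25.9 mm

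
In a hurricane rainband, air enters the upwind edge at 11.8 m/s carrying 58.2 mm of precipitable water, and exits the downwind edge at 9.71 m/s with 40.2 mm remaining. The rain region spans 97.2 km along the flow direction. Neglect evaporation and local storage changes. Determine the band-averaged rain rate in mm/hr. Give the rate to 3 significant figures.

R ≈ 11.0 mm/hr

Column moisture flux per unit crosswind length is F = V × PW.
Inflow: F_in = 11.8 × 58.2 = 686.76 mm·m/s
Outflow: F_out = 9.71 × 40.2 = 390.342 mm·m/s
Steady-state rate R = (F_in − F_out)/L = (686.76 − 390.342) / 97200 m = 3.050e-03 mm/s.
R = 3.050e-03 × 3600 = 11.0 mm/hr.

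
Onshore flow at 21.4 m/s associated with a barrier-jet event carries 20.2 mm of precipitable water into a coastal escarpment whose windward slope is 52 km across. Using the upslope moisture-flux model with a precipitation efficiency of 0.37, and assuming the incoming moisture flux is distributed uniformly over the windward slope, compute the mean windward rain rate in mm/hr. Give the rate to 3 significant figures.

Incoming column moisture flux per unit ridge length: F = V × PW = 21.4 × 20.2 = 432.28 mm·m/s.
Spread over the 52 km slope with efficiency ε = 0.37: R = ε·F/W = 0.37 × 432.28 / 52000 m = 3.076e-03 mm/s.
R = 3.076e-03 × 3600 = 11.1 mm/hr.

R ≈ 11.1 mm/hr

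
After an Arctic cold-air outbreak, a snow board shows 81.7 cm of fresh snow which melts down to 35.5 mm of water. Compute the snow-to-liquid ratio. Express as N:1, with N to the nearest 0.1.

Ratio = snow depth / SWE = 817 mm / 35.5 mm = 23.0, i.e. 23.0:1.

ratio ≈ 23.0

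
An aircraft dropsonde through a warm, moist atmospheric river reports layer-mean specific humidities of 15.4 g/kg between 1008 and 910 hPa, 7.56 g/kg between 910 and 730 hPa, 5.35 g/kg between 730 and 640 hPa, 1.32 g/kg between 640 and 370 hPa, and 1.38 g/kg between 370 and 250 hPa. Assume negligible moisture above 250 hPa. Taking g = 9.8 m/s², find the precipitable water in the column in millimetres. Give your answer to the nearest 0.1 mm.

Precipitable water is the column-integrated vapour mass per unit area: PW = (1/g) Σ q̄ Δp, with q in kg/kg and Δp in Pa (1 kg/m² of water = 1 mm).
Layer 1008–910 hPa: Δp = 98 hPa = 9800 Pa, q̄ = 0.0154 kg/kg → 0.0154 × 9800 / 9.8 = 15.40 mm
Layer 910–730 hPa: Δp = 180 hPa = 18000 Pa, q̄ = 0.00756 kg/kg → 0.00756 × 18000 / 9.8 = 13.89 mm
Layer 730–640 hPa: Δp = 90 hPa = 9000 Pa, q̄ = 0.00535 kg/kg → 0.00535 × 9000 / 9.8 = 4.91 mm
Layer 640–370 hPa: Δp = 270 hPa = 27000 Pa, q̄ = 0.00132 kg/kg → 0.00132 × 27000 / 9.8 = 3.64 mm
Layer 370–250 hPa: Δp = 120 hPa = 12000 Pa, q̄ = 0.00138 kg/kg → 0.00138 × 12000 / 9.8 = 1.69 mm
PW = 15.40 + 13.89 + 4.91 + 3.64 + 1.69 = 39.53 ≈ 39.5 mm.

PW ≈ 39.5 mm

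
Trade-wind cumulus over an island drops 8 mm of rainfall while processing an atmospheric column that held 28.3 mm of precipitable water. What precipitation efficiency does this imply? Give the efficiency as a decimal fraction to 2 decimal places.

ε = rainfall / PW = 8 / 28.3 = 0.28.

ε ≈ 0.28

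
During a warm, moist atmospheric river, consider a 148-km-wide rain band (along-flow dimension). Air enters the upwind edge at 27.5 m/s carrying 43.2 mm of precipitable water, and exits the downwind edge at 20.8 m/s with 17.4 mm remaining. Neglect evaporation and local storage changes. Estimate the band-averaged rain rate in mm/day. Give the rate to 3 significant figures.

Column moisture flux per unit crosswind length is F = V × PW.
Inflow: F_in = 27.5 × 43.2 = 1188 mm·m/s
Outflow: F_out = 20.8 × 17.4 = 361.92 mm·m/s
Steady-state rate R = (F_in − F_out)/L = (1188 − 361.92) / 148000 m = 5.582e-03 mm/s.
R = 5.582e-03 × 3600 × 24 = 482 mm/day.

R ≈ 482 mm/day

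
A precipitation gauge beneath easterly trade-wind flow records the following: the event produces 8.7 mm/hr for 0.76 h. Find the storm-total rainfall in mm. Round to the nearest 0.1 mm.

total ≈ 6.6 mm

Total = Σ Rᵢ Δtᵢ = 8.7 × 0.76
      = 6.612 = 6.6 mm.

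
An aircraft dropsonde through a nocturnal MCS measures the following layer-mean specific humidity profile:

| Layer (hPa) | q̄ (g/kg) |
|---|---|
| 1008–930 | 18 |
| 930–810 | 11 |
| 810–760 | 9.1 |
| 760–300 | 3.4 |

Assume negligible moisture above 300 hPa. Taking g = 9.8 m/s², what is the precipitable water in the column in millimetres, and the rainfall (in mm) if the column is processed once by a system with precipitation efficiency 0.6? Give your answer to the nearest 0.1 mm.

Precipitable water is the column-integrated vapour mass per unit area: PW = (1/g) Σ q̄ Δp, with q in kg/kg and Δp in Pa (1 kg/m² of water = 1 mm).
Layer 1008–930 hPa: Δp = 78 hPa = 7800 Pa, q̄ = 0.018 kg/kg → 0.018 × 7800 / 9.8 = 14.33 mm
Layer 930–810 hPa: Δp = 120 hPa = 12000 Pa, q̄ = 0.011 kg/kg → 0.011 × 12000 / 9.8 = 13.47 mm
Layer 810–760 hPa: Δp = 50 hPa = 5000 Pa, q̄ = 0.0091 kg/kg → 0.0091 × 5000 / 9.8 = 4.64 mm
Layer 760–300 hPa: Δp = 460 hPa = 46000 Pa, q̄ = 0.0034 kg/kg → 0.0034 × 46000 / 9.8 = 15.96 mm
PW = 14.33 + 13.47 + 4.64 + 15.96 = 48.40 ≈ 48.4 mm.
Rainfall = ε × PW = 0.6 × 48.4 = 29.0 mm.

PW ≈ 48.4 mm; rainfall ≈ 29.0 mm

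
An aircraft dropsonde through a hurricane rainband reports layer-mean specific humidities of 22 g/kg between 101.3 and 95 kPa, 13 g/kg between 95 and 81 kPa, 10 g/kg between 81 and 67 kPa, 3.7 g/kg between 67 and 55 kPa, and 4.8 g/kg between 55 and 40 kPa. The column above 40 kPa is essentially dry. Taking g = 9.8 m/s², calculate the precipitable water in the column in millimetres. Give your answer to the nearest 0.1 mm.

PW ≈ 58.9 mm

Precipitable water is the column-integrated vapour mass per unit area: PW = (1/g) Σ q̄ Δp, with q in kg/kg and Δp in Pa (1 kg/m² of water = 1 mm).
Layer 101.3–95 kPa: Δp = 63 hPa = 6300 Pa, q̄ = 0.022 kg/kg → 0.022 × 6300 / 9.8 = 14.14 mm
Layer 95–81 kPa: Δp = 140 hPa = 14000 Pa, q̄ = 0.013 kg/kg → 0.013 × 14000 / 9.8 = 18.57 mm
Layer 81–67 kPa: Δp = 140 hPa = 14000 Pa, q̄ = 0.01 kg/kg → 0.01 × 14000 / 9.8 = 14.29 mm
Layer 67–55 kPa: Δp = 120 hPa = 12000 Pa, q̄ = 0.0037 kg/kg → 0.0037 × 12000 / 9.8 = 4.53 mm
Layer 55–40 kPa: Δp = 150 hPa = 15000 Pa, q̄ = 0.0048 kg/kg → 0.0048 × 15000 / 9.8 = 7.35 mm
PW = 14.14 + 18.57 + 14.29 + 4.53 + 7.35 = 58.88 ≈ 58.9 mm.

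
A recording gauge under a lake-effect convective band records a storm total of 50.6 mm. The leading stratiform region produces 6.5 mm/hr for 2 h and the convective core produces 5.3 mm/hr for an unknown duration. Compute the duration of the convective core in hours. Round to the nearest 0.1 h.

duration ≈ 7.1 h

Known phases: 6.5 × 2 = 13 mm.
Remaining depth = 50.6 − 13 = 37.6 mm.
Duration = 37.6 / 5.3 = 7.1 h.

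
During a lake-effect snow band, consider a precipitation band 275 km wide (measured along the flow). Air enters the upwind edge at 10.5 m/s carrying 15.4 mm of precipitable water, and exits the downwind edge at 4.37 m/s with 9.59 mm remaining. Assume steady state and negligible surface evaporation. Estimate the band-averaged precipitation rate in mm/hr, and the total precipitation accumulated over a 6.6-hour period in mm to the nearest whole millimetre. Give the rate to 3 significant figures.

R ≈ 1.57 mm/hr; total ≈ 10 mm

Column moisture flux per unit crosswind length is F = V × PW.
Inflow: F_in = 10.5 × 15.4 = 161.7 mm·m/s
Outflow: F_out = 4.37 × 9.59 = 41.9083 mm·m/s
Steady-state rate R = (F_in − F_out)/L = (161.7 − 41.9083) / 275000 m = 4.356e-04 mm/s.
R = 4.356e-04 × 3600 = 1.57 mm/hr.
Over 6.6 h: total = 1.57 × 6.6 = 10.362 ≈ 10 mm.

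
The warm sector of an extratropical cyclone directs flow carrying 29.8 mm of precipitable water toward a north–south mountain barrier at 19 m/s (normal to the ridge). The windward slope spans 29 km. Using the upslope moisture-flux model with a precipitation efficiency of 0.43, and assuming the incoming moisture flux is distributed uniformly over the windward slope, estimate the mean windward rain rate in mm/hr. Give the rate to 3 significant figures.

Incoming column moisture flux per unit ridge length: F = V × PW = 19 × 29.8 = 566.2 mm·m/s.
Spread over the 29 km slope with efficiency ε = 0.43: R = ε·F/W = 0.43 × 566.2 / 29000 m = 8.395e-03 mm/s.
R = 8.395e-03 × 3600 = 30.2 mm/hr.

R ≈ 30.2 mm/hr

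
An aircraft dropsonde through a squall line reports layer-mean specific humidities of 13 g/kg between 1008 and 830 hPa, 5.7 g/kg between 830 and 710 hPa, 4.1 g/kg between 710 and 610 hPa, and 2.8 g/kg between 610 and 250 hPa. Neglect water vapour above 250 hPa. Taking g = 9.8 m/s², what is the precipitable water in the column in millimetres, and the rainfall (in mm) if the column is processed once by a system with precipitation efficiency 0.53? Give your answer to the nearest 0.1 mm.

Precipitable water is the column-integrated vapour mass per unit area: PW = (1/g) Σ q̄ Δp, with q in kg/kg and Δp in Pa (1 kg/m² of water = 1 mm).
Layer 1008–830 hPa: Δp = 178 hPa = 17800 Pa, q̄ = 0.013 kg/kg → 0.013 × 17800 / 9.8 = 23.61 mm
Layer 830–710 hPa: Δp = 120 hPa = 12000 Pa, q̄ = 0.0057 kg/kg → 0.0057 × 12000 / 9.8 = 6.98 mm
Layer 710–610 hPa: Δp = 100 hPa = 10000 Pa, q̄ = 0.0041 kg/kg → 0.0041 × 10000 / 9.8 = 4.18 mm
Layer 610–250 hPa: Δp = 360 hPa = 36000 Pa, q̄ = 0.0028 kg/kg → 0.0028 × 36000 / 9.8 = 10.29 mm
PW = 23.61 + 6.98 + 4.18 + 10.29 = 45.06 ≈ 45.1 mm.
Rainfall = ε × PW = 0.53 × 45.1 = 23.9 mm.

PW ≈ 45.1 mm; rainfall ≈ 23.9 mm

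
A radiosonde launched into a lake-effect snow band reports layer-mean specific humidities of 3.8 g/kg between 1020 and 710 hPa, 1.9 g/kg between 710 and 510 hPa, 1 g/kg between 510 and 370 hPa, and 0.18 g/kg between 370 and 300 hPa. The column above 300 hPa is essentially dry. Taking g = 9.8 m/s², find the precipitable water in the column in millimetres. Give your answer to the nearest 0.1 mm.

PW ≈ 17.5 mm

Precipitable water is the column-integrated vapour mass per unit area: PW = (1/g) Σ q̄ Δp, with q in kg/kg and Δp in Pa (1 kg/m² of water = 1 mm).
Layer 1020–710 hPa: Δp = 310 hPa = 31000 Pa, q̄ = 0.0038 kg/kg → 0.0038 × 31000 / 9.8 = 12.02 mm
Layer 710–510 hPa: Δp = 200 hPa = 20000 Pa, q̄ = 0.0019 kg/kg → 0.0019 × 20000 / 9.8 = 3.88 mm
Layer 510–370 hPa: Δp = 140 hPa = 14000 Pa, q̄ = 0.001 kg/kg → 0.001 × 14000 / 9.8 = 1.43 mm
Layer 370–300 hPa: Δp = 70 hPa = 7000 Pa, q̄ = 0.00018 kg/kg → 0.00018 × 7000 / 9.8 = 0.13 mm
PW = 12.02 + 3.88 + 1.43 + 0.13 = 17.46 ≈ 17.5 mm.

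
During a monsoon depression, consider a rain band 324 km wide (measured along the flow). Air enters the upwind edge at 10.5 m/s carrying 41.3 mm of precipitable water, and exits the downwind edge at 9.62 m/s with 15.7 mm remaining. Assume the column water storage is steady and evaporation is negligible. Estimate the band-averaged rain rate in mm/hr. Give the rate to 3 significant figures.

R ≈ 3.14 mm/hr

Column moisture flux per unit crosswind length is F = V × PW.
Inflow: F_in = 10.5 × 41.3 = 433.65 mm·m/s
Outflow: F_out = 9.62 × 15.7 = 151.034 mm·m/s
Steady-state rate R = (F_in − F_out)/L = (433.65 − 151.034) / 324000 m = 8.723e-04 mm/s.
R = 8.723e-04 × 3600 = 3.14 mm/hr.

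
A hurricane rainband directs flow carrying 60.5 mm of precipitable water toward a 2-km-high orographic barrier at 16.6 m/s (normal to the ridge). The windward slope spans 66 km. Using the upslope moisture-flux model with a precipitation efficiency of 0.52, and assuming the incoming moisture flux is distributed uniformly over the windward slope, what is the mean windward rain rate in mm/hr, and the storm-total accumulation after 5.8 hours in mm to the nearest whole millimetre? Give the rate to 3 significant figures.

Incoming column moisture flux per unit ridge length: F = V × PW = 16.6 × 60.5 = 1004.3 mm·m/s.
Spread over the 66 km slope with efficiency ε = 0.52: R = ε·F/W = 0.52 × 1004.3 / 66000 m = 7.913e-03 mm/s.
R = 7.913e-03 × 3600 = 28.5 mm/hr.
Over 5.8 h: total = 28.5 × 5.8 = 165.3 ≈ 165 mm.

R ≈ 28.5 mm/hr; total ≈ 165 mm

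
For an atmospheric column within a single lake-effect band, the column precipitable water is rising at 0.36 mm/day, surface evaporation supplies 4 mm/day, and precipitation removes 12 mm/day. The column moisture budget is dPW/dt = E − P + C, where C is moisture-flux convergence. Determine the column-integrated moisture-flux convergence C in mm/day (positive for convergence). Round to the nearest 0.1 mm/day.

C ≈ 8.4 mm/day

dPW/dt = +0.36 mm/day.
C = dPW/dt − E + P = (+0.36) − 4 + 12 = 8.4 mm/day.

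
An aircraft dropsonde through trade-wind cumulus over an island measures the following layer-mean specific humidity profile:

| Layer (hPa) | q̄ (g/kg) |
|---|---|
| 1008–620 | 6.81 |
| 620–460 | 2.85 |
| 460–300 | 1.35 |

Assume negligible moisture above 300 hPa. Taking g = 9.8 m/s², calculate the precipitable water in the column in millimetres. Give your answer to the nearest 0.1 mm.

PW ≈ 33.8 mm

Precipitable water is the column-integrated vapour mass per unit area: PW = (1/g) Σ q̄ Δp, with q in kg/kg and Δp in Pa (1 kg/m² of water = 1 mm).
Layer 1008–620 hPa: Δp = 388 hPa = 38800 Pa, q̄ = 0.00681 kg/kg → 0.00681 × 38800 / 9.8 = 26.96 mm
Layer 620–460 hPa: Δp = 160 hPa = 16000 Pa, q̄ = 0.00285 kg/kg → 0.00285 × 16000 / 9.8 = 4.65 mm
Layer 460–300 hPa: Δp = 160 hPa = 16000 Pa, q̄ = 0.00135 kg/kg → 0.00135 × 16000 / 9.8 = 2.20 mm
PW = 26.96 + 4.65 + 2.20 = 33.81 ≈ 33.8 mm.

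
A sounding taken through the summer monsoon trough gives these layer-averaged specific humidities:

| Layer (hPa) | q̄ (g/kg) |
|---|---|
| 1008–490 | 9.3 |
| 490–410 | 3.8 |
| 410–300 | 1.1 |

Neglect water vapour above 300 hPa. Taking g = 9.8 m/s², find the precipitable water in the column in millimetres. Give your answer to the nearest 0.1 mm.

Precipitable water is the column-integrated vapour mass per unit area: PW = (1/g) Σ q̄ Δp, with q in kg/kg and Δp in Pa (1 kg/m² of water = 1 mm).
Layer 1008–490 hPa: Δp = 518 hPa = 51800 Pa, q̄ = 0.0093 kg/kg → 0.0093 × 51800 / 9.8 = 49.16 mm
Layer 490–410 hPa: Δp = 80 hPa = 8000 Pa, q̄ = 0.0038 kg/kg → 0.0038 × 8000 / 9.8 = 3.10 mm
Layer 410–300 hPa: Δp = 110 hPa = 11000 Pa, q̄ = 0.0011 kg/kg → 0.0011 × 11000 / 9.8 = 1.23 mm
PW = 49.16 + 3.10 + 1.23 = 53.49 ≈ 53.5 mm.

PW ≈ 53.5 mm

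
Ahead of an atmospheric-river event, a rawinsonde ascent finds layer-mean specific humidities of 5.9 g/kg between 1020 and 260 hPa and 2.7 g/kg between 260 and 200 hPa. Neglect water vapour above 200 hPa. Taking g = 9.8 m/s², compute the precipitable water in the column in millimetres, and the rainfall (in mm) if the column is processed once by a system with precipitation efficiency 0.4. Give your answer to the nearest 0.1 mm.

Precipitable water is the column-integrated vapour mass per unit area: PW = (1/g) Σ q̄ Δp, with q in kg/kg and Δp in Pa (1 kg/m² of water = 1 mm).
Layer 1020–260 hPa: Δp = 760 hPa = 76000 Pa, q̄ = 0.0059 kg/kg → 0.0059 × 76000 / 9.8 = 45.76 mm
Layer 260–200 hPa: Δp = 60 hPa = 6000 Pa, q̄ = 0.0027 kg/kg → 0.0027 × 6000 / 9.8 = 1.65 mm
PW = 45.76 + 1.65 = 47.41 ≈ 47.4 mm.
Rainfall = ε × PW = 0.4 × 47.4 = 19.0 mm.

PW ≈ 47.4 mm; rainfall ≈ 19.0 mm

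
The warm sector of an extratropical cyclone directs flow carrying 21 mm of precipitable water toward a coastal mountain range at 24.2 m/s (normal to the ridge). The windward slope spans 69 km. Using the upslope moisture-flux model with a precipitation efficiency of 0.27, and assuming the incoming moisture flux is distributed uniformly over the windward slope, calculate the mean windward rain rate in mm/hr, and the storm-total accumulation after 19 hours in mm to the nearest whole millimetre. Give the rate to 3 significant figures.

R ≈ 7.16 mm/hr; total ≈ 136 mm

Incoming column moisture flux per unit ridge length: F = V × PW = 24.2 × 21 = 508.2 mm·m/s.
Spread over the 69 km slope with efficiency ε = 0.27: R = ε·F/W = 0.27 × 508.2 / 69000 m = 1.989e-03 mm/s.
R = 1.989e-03 × 3600 = 7.16 mm/hr.
Over 19 h: total = 7.16 × 19 = 136.04 ≈ 136 mm.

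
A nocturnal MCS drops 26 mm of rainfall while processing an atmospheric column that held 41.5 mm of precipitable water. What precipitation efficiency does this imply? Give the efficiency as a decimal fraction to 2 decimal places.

ε = rainfall / PW = 26 / 41.5 = 0.63.

ε ≈ 0.63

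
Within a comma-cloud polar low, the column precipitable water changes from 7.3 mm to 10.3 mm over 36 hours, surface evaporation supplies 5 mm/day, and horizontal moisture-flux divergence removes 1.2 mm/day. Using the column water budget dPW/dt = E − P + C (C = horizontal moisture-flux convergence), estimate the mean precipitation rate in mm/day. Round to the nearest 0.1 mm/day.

P ≈ 1.8 mm/day

dPW/dt = (10.3 − 7.3) mm / (36/24 day) = +2.000 mm/day.
P = E + C − dPW/dt = 5 + (-1.2) − (+2.000) = 1.8 mm/day.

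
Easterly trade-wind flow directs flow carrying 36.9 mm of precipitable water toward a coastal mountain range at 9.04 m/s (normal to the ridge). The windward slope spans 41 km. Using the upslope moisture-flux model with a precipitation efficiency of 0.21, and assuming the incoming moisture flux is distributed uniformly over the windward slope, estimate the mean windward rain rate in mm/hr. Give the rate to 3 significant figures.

R ≈ 6.15 mm/hr

Incoming column moisture flux per unit ridge length: F = V × PW = 9.04 × 36.9 = 333.576 mm·m/s.
Spread over the 41 km slope with efficiency ε = 0.21: R = ε·F/W = 0.21 × 333.576 / 41000 m = 1.709e-03 mm/s.
R = 1.709e-03 × 3600 = 6.15 mm/hr.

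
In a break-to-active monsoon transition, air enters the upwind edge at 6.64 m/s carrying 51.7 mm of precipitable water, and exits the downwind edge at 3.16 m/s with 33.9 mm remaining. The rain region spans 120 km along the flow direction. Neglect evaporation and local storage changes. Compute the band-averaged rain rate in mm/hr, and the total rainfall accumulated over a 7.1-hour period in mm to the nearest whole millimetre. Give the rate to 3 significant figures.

R ≈ 7.08 mm/hr; total ≈ 50 mm

Column moisture flux per unit crosswind length is F = V × PW.
Inflow: F_in = 6.64 × 51.7 = 343.288 mm·m/s
Outflow: F_out = 3.16 × 33.9 = 107.124 mm·m/s
Steady-state rate R = (F_in − F_out)/L = (343.288 − 107.124) / 120000 m = 1.968e-03 mm/s.
R = 1.968e-03 × 3600 = 7.08 mm/hr.
Over 7.1 h: total = 7.08 × 7.1 = 50.268 ≈ 50 mm.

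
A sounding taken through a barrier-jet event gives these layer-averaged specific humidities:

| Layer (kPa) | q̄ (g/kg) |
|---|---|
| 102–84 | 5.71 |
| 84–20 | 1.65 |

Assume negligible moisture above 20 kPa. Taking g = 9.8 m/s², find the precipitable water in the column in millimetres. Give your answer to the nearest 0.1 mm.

Precipitable water is the column-integrated vapour mass per unit area: PW = (1/g) Σ q̄ Δp, with q in kg/kg and Δp in Pa (1 kg/m² of water = 1 mm).
Layer 102–84 kPa: Δp = 180 hPa = 18000 Pa, q̄ = 0.00571 kg/kg → 0.00571 × 18000 / 9.8 = 10.49 mm
Layer 84–20 kPa: Δp = 640 hPa = 64000 Pa, q̄ = 0.00165 kg/kg → 0.00165 × 64000 / 9.8 = 10.78 mm
PW = 10.49 + 10.78 = 21.27 ≈ 21.3 mm.

PW ≈ 21.3 mm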